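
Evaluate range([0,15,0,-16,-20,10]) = 35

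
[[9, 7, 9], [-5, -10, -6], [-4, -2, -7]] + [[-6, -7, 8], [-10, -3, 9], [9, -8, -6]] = [[3, 0, 17], [-15, -13, 3], [5, -10, -13]]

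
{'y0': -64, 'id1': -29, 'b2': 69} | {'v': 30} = {'y0': -64, 'id1': -29, 'b2': 69, 'v': 30}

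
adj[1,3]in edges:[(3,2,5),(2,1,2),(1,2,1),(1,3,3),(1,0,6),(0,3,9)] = 3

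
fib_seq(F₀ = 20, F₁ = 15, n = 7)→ [20, 15, 35, 50, 85, 135, 220]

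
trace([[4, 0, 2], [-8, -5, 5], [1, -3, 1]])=diagonal: 4 + (-5) + 1
= 0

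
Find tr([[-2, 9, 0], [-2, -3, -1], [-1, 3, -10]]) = diagonal: (-2) + (-3) + (-10)
= -15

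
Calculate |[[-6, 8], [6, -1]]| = (-6)*(-1) - (8)*(6)
= -42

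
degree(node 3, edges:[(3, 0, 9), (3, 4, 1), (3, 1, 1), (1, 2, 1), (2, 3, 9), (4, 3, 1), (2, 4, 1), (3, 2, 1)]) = incident: (3,0), (3,4), (3,1), (2,3), (4,3), (3,2)
= 6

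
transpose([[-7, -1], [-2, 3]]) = [[-7, -2], [-1, 3]]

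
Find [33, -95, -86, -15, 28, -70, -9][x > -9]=keep x where x > -9: 33✓, -95✗, -86✗, -15✗, 28✓, -70✗, -9✗
= [33, 28]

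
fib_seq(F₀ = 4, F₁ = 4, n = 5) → [4, 4, 8, 12, 20]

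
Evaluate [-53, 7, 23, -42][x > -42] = keep x where x > -42: -53✗, 7✓, 23✓, -42✗
= [7, 23]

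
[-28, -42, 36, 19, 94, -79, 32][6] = 32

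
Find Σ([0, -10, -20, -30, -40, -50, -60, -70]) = -280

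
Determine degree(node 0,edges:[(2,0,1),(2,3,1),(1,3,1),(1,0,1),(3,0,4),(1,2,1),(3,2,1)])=incident: (2,0), (1,0), (3,0)
= 3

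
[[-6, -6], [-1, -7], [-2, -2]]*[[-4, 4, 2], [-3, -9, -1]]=[[42, 30, -6], [25, 59, 5], [14, 10, -2]]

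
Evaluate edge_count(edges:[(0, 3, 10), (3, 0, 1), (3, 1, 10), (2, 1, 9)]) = 4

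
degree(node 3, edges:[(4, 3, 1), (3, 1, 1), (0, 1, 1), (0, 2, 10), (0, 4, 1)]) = 2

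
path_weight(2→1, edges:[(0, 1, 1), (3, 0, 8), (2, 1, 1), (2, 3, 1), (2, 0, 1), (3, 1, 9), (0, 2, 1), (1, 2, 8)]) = 1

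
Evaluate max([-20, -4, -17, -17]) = -4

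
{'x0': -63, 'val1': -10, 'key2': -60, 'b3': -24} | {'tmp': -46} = {'x0': -63, 'val1': -10, 'key2': -60, 'b3': -24, 'tmp': -46}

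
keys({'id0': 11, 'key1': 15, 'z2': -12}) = ['id0', 'key1', 'z2']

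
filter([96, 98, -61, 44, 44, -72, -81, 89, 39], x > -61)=[96, 98, 44, 44, 89, 39]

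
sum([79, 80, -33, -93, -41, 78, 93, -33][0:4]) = slice → [79, 80, -33, -93]
79 + 80 + (-33) + (-93)
= 33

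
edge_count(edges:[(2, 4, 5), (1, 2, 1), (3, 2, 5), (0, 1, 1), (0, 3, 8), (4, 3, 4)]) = 6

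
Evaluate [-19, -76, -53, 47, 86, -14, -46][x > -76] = [-19, -53, 47, 86, -14, -46]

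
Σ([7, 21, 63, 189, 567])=7 + 21 + 63 + 189 + 567
= 847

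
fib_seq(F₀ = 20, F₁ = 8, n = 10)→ [20, 8, 28, 36, 64, 100, 164, 264, 428, 692]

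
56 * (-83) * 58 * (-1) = 269584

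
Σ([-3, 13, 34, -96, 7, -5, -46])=-96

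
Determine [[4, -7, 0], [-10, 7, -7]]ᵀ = [[4, -10], [-7, 7], [0, -7]]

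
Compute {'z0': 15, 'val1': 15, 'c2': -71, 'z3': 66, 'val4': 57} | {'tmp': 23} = {'z0': 15, 'val1': 15, 'c2': -71, 'z3': 66, 'val4': 57, 'tmp': 23}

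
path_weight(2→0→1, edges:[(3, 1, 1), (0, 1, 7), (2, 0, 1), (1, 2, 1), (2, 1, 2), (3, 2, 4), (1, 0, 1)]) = 8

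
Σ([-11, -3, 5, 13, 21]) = 25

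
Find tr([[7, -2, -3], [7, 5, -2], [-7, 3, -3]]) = diagonal: 7 + 5 + (-3)
= 9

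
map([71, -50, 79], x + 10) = 71+10=81, -50+10=-40, 79+10=89
= [81, -40, 89]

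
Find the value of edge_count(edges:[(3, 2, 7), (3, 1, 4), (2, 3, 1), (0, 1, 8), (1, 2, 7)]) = 5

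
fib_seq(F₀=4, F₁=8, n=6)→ [4, 8, 12, 20, 32, 52]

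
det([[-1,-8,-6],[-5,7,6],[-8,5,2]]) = (1)*(-1)*det([[7, 6], [5, 2]]) + (-1)*(-8)*det([[-5, 6], [-8, 2]]) + (1)*(-6)*det([[-5, 7], [-8, 5]])
= 16 + 304 + -186
= 134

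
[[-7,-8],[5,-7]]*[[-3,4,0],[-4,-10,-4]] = C[0][0] = (-7)*(-3) + (-8)*(-4) = 53
C[0][1] = (-7)*(4) + (-8)*(-10) = 52
C[0][2] = (-7)*(0) + (-8)*(-4) = 32
C[1][0] = (5)*(-3) + (-7)*(-4) = 13
C[1][1] = (5)*(4) + (-7)*(-10) = 90
C[1][2] = (5)*(0) + (-7)*(-4) = 28
= [[53, 52, 32], [13, 90, 28]]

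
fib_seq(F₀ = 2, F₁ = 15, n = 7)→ F_2 = F_1 + F_0 = 17
F_3 = F_2 + F_1 = 32
F_4 = F_3 + F_2 = 49
...
= [2, 15, 17, 32, 49, 81, 130]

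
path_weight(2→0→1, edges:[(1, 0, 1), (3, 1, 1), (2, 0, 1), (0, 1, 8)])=w(2→0)=1 + w(0→1)=8
= 9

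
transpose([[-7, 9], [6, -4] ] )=[[-7, 6], [9, -4]]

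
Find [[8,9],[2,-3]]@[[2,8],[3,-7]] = C[0][0] = (8)*(2) + (9)*(3) = 43
C[0][1] = (8)*(8) + (9)*(-7) = 1
C[1][0] = (2)*(2) + (-3)*(3) = -5
C[1][1] = (2)*(8) + (-3)*(-7) = 37
= [[43, 1], [-5, 37]]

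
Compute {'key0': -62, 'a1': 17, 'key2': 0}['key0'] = -62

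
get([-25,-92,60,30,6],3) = 30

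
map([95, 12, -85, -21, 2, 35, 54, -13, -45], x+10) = 95+10=105, 12+10=22, -85+10=-75, -21+10=-11, 2+10=12, 35+10=45, 54+10=64, -13+10=-3, -45+10=-35
= [105, 22, -75, -11, 12, 45, 64, -3, -35]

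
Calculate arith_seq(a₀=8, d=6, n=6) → a_0 = 8 + 0*6 = 8
a_1 = 8 + 1*6 = 14
a_2 = 8 + 2*6 = 20
...
= [8, 14, 20, 26, 32, 38]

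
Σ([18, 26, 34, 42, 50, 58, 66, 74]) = 368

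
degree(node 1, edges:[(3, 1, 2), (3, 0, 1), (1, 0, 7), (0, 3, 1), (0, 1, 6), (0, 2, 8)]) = incident: (3,1), (1,0), (0,1)
= 3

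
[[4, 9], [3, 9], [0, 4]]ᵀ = [[4, 3, 0], [9, 9, 4]]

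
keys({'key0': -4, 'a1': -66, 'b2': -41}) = ['key0', 'a1', 'b2']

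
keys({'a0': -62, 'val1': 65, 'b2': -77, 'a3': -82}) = ['a0', 'val1', 'b2', 'a3']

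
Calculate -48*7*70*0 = 0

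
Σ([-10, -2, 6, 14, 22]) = (-10) + (-2) + 6 + 14 + 22
= 30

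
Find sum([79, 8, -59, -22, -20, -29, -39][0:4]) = 6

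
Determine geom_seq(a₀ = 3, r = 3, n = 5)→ a_0 = 3*3^0 = 3
a_1 = 3*3^1 = 9
a_2 = 3*3^2 = 27
...
= [3, 9, 27, 81, 243]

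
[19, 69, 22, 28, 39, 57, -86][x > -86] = [19, 69, 22, 28, 39, 57]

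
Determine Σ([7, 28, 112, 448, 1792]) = 2387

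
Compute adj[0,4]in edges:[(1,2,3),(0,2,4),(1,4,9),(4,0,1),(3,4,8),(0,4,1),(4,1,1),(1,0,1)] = 1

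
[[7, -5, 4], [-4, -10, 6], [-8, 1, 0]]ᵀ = [[7, -4, -8], [-5, -10, 1], [4, 6, 0]]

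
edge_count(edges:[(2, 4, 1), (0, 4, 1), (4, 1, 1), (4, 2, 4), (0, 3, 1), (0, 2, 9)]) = 6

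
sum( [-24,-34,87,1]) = 30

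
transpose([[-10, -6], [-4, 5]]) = [[-10, -4], [-6, 5]]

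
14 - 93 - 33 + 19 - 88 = -181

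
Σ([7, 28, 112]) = 7 + 28 + 112
= 147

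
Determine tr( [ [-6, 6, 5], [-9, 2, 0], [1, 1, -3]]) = -7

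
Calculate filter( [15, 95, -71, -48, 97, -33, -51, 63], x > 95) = [97]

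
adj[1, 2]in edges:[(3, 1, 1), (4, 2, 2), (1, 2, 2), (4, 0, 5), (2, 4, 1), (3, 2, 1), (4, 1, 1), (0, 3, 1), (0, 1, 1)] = 2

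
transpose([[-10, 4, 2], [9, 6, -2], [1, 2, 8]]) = [[-10, 9, 1], [4, 6, 2], [2, -2, 8]]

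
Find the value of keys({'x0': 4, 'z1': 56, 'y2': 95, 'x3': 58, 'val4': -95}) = ['x0', 'z1', 'y2', 'x3', 'val4']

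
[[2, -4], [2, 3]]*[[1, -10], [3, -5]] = [[-10, 0], [11, -35]]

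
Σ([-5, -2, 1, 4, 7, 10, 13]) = (-5) + (-2) + 1 + 4 + 7 + 10 + 13
= 28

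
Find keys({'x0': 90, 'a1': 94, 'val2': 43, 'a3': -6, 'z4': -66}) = ['x0', 'a1', 'val2', 'a3', 'z4']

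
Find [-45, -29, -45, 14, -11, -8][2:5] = [-45, 14, -11]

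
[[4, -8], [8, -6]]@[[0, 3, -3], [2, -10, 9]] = C[0][0] = (4)*(0) + (-8)*(2) = -16
C[0][1] = (4)*(3) + (-8)*(-10) = 92
C[0][2] = (4)*(-3) + (-8)*(9) = -84
C[1][0] = (8)*(0) + (-6)*(2) = -12
C[1][1] = (8)*(3) + (-6)*(-10) = 84
C[1][2] = (8)*(-3) + (-6)*(9) = -78
= [[-16, 92, -84], [-12, 84, -78]]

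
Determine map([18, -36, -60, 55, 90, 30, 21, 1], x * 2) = [36, -72, -120, 110, 180, 60, 42, 2]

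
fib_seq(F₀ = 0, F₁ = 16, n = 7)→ [0, 16, 16, 32, 48, 80, 128]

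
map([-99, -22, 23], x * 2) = [-198, -44, 46]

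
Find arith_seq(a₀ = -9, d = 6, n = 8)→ [-9, -3, 3, 9, 15, 21, 27, 33]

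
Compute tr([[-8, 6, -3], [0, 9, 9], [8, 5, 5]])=6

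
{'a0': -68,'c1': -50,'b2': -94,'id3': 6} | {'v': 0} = {'a0': -68, 'c1': -50, 'b2': -94, 'id3': 6, 'v': 0}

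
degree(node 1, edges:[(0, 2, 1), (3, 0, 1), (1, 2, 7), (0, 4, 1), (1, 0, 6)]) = 2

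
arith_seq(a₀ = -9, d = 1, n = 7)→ [-9, -8, -7, -6, -5, -4, -3]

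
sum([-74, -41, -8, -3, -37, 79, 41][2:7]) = 72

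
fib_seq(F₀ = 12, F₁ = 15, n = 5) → F_2 = F_1 + F_0 = 27
F_3 = F_2 + F_1 = 42
F_4 = F_3 + F_2 = 69
= [12, 15, 27, 42, 69]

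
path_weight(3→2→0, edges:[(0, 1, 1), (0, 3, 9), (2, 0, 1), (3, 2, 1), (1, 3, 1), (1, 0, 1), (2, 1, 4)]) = w(3→2)=1 + w(2→0)=1
= 2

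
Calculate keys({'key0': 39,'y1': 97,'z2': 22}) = ['key0', 'y1', 'z2']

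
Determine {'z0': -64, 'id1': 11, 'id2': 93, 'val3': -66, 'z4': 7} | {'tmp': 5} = {'z0': -64, 'id1': 11, 'id2': 93, 'val3': -66, 'z4': 7, 'tmp': 5}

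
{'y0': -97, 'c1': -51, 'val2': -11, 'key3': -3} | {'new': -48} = {'y0': -97, 'c1': -51, 'val2': -11, 'key3': -3, 'new': -48}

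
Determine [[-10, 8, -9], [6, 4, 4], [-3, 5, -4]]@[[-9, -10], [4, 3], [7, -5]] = C[0][0] = (-10)*(-9) + (8)*(4) + (-9)*(7) = 59
C[0][1] = (-10)*(-10) + (8)*(3) + (-9)*(-5) = 169
C[1][0] = (6)*(-9) + (4)*(4) + (4)*(7) = -10
C[1][1] = (6)*(-10) + (4)*(3) + (4)*(-5) = -68
C[2][0] = (-3)*(-9) + (5)*(4) + (-4)*(7) = 19
C[2][1] = (-3)*(-10) + (5)*(3) + (-4)*(-5) = 65
= [[59, 169], [-10, -68], [19, 65]]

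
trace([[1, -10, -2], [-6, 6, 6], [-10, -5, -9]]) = diagonal: 1 + 6 + (-9)
= -2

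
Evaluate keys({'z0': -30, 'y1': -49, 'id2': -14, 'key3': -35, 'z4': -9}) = ['z0', 'y1', 'id2', 'key3', 'z4']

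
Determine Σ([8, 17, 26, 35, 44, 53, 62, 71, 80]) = 396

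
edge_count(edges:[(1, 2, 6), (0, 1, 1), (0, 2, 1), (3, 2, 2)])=4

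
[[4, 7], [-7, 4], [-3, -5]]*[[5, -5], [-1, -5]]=[[13, -55], [-39, 15], [-10, 40]]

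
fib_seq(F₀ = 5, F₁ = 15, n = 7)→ F_2 = F_1 + F_0 = 20
F_3 = F_2 + F_1 = 35
F_4 = F_3 + F_2 = 55
...
= [5, 15, 20, 35, 55, 90, 145]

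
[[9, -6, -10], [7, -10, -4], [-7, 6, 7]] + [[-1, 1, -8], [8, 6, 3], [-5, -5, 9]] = [[8, -5, -18], [15, -4, -1], [-12, 1, 16]]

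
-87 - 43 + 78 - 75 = -127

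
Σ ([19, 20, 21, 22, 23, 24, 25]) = 19 + 20 + 21 + 22 + 23 + 24 + 25
= 154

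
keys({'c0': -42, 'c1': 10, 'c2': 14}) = ['c0', 'c1', 'c2']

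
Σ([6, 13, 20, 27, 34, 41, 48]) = 189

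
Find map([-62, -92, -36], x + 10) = [-52, -82, -26]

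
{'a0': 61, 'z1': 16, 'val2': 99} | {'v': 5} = {'a0': 61, 'z1': 16, 'val2': 99, 'v': 5}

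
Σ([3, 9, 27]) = 39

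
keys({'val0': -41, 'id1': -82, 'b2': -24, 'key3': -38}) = ['val0', 'id1', 'b2', 'key3']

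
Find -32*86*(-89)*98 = 24002944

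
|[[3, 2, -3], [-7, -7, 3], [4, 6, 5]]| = (1)*(3)*det([[-7, 3], [6, 5]]) + (-1)*(2)*det([[-7, 3], [4, 5]]) + (1)*(-3)*det([[-7, -7], [4, 6]])
= -159 + 94 + 42
= -23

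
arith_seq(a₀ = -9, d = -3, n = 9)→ [-9, -12, -15, -18, -21, -24, -27, -30, -33]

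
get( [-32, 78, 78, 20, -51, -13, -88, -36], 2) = 78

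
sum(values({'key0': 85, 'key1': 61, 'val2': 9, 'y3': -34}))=121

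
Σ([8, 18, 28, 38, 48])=8 + 18 + 28 + 38 + 48
= 140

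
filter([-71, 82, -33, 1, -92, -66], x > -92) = [-71, 82, -33, 1, -66]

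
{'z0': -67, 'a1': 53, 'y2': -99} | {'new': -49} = {'z0': -67, 'a1': 53, 'y2': -99, 'new': -49}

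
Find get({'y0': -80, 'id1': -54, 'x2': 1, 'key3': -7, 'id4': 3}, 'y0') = -80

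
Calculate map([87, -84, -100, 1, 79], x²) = (87)²=7569, (-84)²=7056, (-100)²=10000, (1)²=1, (79)²=6241
= [7569, 7056, 10000, 1, 6241]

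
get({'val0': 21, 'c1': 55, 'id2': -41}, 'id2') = -41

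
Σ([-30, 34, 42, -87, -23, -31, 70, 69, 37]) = (-30) + 34 + 42 + (-87) + (-23) + (-31) + 70 + 69 + 37
= 81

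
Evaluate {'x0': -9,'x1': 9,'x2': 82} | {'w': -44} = {'x0': -9, 'x1': 9, 'x2': 82, 'w': -44}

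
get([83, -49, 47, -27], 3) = -27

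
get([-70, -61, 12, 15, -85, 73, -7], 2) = 12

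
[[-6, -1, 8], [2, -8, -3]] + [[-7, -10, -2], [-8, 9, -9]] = [[-13, -11, 6], [-6, 1, -12]]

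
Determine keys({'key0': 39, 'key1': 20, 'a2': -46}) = ['key0', 'key1', 'a2']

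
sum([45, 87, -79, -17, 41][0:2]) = slice → [45, 87]
45 + 87
= 132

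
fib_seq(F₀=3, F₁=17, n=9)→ F_2 = F_1 + F_0 = 20
F_3 = F_2 + F_1 = 37
F_4 = F_3 + F_2 = 57
...
= [3, 17, 20, 37, 57, 94, 151, 245, 396]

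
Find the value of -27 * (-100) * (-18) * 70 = -3402000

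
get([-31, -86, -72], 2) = -72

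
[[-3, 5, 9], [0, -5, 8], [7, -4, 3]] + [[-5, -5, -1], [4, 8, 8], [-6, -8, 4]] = [[-8, 0, 8], [4, 3, 16], [1, -12, 7]]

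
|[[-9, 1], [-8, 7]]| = (-9)*(7) - (1)*(-8)
= -55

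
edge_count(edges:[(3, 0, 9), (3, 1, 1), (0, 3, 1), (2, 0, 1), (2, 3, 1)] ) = 5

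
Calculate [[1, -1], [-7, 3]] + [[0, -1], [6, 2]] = [[1, -2], [-1, 5]]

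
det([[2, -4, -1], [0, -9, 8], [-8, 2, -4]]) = 368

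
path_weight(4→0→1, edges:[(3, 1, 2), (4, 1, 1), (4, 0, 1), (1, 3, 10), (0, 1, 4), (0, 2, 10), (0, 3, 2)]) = 5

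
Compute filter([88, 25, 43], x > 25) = [88, 43]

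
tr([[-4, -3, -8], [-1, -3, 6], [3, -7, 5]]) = diagonal: (-4) + (-3) + 5
= -2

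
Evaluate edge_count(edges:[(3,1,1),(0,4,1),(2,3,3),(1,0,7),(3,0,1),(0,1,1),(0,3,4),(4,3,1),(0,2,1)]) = 9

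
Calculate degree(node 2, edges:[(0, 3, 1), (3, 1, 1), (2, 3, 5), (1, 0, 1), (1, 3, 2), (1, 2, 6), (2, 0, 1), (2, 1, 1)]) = 4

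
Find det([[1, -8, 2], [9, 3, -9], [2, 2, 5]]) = 561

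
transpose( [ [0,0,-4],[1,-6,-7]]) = [[0, 1], [0, -6], [-4, -7]]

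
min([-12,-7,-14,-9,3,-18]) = -18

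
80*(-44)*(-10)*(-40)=-1408000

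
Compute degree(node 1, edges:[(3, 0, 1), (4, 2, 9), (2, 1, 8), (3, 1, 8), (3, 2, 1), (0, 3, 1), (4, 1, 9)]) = incident: (2,1), (3,1), (4,1)
= 3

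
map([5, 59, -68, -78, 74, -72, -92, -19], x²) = (5)²=25, (59)²=3481, (-68)²=4624, (-78)²=6084, (74)²=5476, (-72)²=5184, (-92)²=8464, (-19)²=361
= [25, 3481, 4624, 6084, 5476, 5184, 8464, 361]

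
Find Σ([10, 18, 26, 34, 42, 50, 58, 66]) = 10 + 18 + 26 + 34 + 42 + 50 + 58 + 66
= 304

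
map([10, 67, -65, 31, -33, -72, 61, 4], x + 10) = [20, 77, -55, 41, -23, -62, 71, 14]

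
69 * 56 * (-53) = -204792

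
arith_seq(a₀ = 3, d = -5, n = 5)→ [3, -2, -7, -12, -17]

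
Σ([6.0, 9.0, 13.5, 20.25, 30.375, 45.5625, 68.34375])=6.0 + 9.0 + 13.5 + 20.25 + 30.375 + 45.5625 + 68.34375
= 193.03125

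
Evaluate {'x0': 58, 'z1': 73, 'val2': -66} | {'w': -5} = {'x0': 58, 'z1': 73, 'val2': -66, 'w': -5}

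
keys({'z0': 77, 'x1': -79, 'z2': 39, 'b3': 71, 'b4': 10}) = ['z0', 'x1', 'z2', 'b3', 'b4']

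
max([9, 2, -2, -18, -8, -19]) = 9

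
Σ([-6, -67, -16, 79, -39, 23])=-26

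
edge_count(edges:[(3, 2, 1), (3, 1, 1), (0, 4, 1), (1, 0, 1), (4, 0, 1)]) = 5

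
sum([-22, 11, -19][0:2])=slice → [-22, 11]
(-22) + 11
= -11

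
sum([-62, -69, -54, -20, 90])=(-62) + (-69) + (-54) + (-20) + 90
= -115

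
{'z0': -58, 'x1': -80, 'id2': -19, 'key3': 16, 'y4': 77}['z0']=-58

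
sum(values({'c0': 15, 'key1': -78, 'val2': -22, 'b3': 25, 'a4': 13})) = 15 + (-78) + (-22) + 25 + 13
= -47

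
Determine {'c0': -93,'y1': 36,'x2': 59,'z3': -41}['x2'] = 59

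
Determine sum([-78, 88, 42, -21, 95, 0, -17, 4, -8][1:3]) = 130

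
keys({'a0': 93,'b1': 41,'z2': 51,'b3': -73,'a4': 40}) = ['a0', 'b1', 'z2', 'b3', 'a4']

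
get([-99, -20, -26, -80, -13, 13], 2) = -26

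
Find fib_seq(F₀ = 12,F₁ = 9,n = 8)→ F_2 = F_1 + F_0 = 21
F_3 = F_2 + F_1 = 30
F_4 = F_3 + F_2 = 51
...
= [12, 9, 21, 30, 51, 81, 132, 213]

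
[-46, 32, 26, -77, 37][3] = -77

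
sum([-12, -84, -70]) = (-12) + (-84) + (-70)
= -166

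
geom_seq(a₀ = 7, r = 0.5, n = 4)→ a_0 = 7*0.5^0 = 7.0
a_1 = 7*0.5^1 = 3.5
a_2 = 7*0.5^2 = 1.75
...
= [7.0, 3.5, 1.75, 0.875]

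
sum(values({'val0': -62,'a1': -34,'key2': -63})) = (-62) + (-34) + (-63)
= -159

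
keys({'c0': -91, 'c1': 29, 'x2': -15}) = ['c0', 'c1', 'x2']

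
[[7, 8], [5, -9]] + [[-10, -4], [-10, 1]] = [[-3, 4], [-5, -8]]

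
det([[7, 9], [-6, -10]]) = -16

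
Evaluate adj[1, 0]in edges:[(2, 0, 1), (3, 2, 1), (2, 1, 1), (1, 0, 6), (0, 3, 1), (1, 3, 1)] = 6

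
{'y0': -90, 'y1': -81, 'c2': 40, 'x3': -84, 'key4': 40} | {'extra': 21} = {'y0': -90, 'y1': -81, 'c2': 40, 'x3': -84, 'key4': 40, 'extra': 21}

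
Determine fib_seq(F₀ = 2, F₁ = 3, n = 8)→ [2, 3, 5, 8, 13, 21, 34, 55]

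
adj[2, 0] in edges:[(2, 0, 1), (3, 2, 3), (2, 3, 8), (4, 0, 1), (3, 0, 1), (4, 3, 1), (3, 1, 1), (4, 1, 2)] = 1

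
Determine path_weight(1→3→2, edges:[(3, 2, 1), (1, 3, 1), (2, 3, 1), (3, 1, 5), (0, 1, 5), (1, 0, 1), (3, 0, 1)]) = w(1→3)=1 + w(3→2)=1
= 2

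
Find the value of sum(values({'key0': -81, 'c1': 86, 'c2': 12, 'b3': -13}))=4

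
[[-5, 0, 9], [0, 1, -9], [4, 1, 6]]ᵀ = [[-5, 0, 4], [0, 1, 1], [9, -9, 6]]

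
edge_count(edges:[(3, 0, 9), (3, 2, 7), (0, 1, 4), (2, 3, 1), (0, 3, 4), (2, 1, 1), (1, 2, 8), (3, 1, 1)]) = 8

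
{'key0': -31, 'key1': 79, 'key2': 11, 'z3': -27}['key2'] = 11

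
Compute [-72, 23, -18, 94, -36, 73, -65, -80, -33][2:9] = [-18, 94, -36, 73, -65, -80, -33]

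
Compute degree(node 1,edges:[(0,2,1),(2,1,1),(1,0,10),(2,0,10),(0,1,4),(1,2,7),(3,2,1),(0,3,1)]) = 4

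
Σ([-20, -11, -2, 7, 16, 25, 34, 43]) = 92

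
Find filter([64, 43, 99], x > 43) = [64, 99]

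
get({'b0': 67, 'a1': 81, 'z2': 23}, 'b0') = 67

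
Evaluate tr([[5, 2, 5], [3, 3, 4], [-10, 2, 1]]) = 9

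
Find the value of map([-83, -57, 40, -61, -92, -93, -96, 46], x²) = (-83)²=6889, (-57)²=3249, (40)²=1600, (-61)²=3721, (-92)²=8464, (-93)²=8649, (-96)²=9216, (46)²=2116
= [6889, 3249, 1600, 3721, 8464, 8649, 9216, 2116]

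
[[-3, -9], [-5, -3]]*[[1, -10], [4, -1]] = C[0][0] = (-3)*(1) + (-9)*(4) = -39
C[0][1] = (-3)*(-10) + (-9)*(-1) = 39
C[1][0] = (-5)*(1) + (-3)*(4) = -17
C[1][1] = (-5)*(-10) + (-3)*(-1) = 53
= [[-39, 39], [-17, 53]]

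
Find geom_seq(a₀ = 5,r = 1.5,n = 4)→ [5.0, 7.5, 11.25, 16.875]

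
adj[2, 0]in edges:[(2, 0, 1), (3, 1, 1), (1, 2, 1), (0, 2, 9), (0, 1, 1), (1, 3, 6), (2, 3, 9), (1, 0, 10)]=1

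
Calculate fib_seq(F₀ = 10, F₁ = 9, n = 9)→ [10, 9, 19, 28, 47, 75, 122, 197, 319]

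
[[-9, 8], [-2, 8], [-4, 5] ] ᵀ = [[-9, -2, -4], [8, 8, 5]]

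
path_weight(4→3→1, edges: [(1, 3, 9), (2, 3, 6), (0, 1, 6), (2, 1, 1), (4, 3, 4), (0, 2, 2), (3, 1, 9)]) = 13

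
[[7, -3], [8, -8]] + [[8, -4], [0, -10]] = [[15, -7], [8, -18]]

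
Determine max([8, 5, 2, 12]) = 12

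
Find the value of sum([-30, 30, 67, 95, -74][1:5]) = slice → [30, 67, 95, -74]
30 + 67 + 95 + (-74)
= 118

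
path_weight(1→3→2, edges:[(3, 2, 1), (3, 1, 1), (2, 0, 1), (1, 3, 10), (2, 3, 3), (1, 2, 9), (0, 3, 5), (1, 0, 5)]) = w(1→3)=10 + w(3→2)=1
= 11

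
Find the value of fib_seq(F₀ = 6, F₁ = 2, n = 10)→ F_2 = F_1 + F_0 = 8
F_3 = F_2 + F_1 = 10
F_4 = F_3 + F_2 = 18
...
= [6, 2, 8, 10, 18, 28, 46, 74, 120, 194]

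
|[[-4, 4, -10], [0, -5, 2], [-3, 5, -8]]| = (1)*(-4)*det([[-5, 2], [5, -8]]) + (-1)*(4)*det([[0, 2], [-3, -8]]) + (1)*(-10)*det([[0, -5], [-3, 5]])
= -120 + -24 + 150
= 6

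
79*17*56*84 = 6317472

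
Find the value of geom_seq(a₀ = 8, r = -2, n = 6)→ [8, -16, 32, -64, 128, -256]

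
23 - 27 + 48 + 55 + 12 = 111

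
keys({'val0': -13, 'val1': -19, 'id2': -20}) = ['val0', 'val1', 'id2']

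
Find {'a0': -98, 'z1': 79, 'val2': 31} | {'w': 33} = {'a0': -98, 'z1': 79, 'val2': 31, 'w': 33}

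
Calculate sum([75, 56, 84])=75 + 56 + 84
= 215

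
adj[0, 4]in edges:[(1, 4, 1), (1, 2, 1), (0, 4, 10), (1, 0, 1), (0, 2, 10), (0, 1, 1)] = 10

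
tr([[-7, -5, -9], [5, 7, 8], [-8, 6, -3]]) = diagonal: (-7) + 7 + (-3)
= -3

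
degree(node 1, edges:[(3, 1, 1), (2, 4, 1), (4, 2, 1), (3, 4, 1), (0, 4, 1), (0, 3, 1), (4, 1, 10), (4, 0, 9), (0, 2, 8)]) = incident: (3,1), (4,1)
= 2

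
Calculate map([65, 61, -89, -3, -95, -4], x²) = (65)²=4225, (61)²=3721, (-89)²=7921, (-3)²=9, (-95)²=9025, (-4)²=16
= [4225, 3721, 7921, 9, 9025, 16]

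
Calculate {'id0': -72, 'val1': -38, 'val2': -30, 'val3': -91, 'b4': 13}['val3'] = -91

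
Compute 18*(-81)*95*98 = -13573980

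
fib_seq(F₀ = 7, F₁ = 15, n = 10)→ [7, 15, 22, 37, 59, 96, 155, 251, 406, 657]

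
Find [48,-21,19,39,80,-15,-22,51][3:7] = [39, 80, -15, -22]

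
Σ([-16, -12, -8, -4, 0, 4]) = (-16) + (-12) + (-8) + (-4) + 0 + 4
= -36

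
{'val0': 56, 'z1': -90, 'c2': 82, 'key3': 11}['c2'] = 82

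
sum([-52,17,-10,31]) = (-52) + 17 + (-10) + 31
= -14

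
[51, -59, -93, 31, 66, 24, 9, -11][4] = 66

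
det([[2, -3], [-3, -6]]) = (2)*(-6) - (-3)*(-3)
= -21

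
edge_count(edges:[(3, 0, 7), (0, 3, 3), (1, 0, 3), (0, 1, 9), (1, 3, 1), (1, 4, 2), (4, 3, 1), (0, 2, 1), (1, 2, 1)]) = 9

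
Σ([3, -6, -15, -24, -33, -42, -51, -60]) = 3 + (-6) + (-15) + (-24) + (-33) + (-42) + (-51) + (-60)
= -228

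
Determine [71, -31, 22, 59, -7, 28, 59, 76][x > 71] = [76]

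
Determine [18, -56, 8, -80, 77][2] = 8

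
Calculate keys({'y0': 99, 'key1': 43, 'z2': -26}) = ['y0', 'key1', 'z2']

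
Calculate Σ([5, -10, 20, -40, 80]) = 55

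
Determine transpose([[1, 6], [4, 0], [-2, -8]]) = [[1, 4, -2], [6, 0, -8]]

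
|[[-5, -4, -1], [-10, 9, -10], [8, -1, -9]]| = 1197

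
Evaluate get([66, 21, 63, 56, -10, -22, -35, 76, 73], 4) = -10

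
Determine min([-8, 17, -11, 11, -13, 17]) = -13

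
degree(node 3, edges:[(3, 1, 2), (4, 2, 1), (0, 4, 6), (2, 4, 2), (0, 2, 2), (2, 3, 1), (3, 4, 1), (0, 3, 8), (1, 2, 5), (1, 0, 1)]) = 4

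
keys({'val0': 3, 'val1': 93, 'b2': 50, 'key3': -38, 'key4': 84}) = ['val0', 'val1', 'b2', 'key3', 'key4']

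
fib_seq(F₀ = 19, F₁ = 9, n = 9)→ [19, 9, 28, 37, 65, 102, 167, 269, 436]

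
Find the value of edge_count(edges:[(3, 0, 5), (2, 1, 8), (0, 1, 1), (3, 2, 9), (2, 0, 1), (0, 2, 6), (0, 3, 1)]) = 7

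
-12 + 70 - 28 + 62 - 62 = 30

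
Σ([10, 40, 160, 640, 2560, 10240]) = 10 + 40 + 160 + 640 + 2560 + 10240
= 13650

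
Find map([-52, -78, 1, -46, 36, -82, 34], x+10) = [-42, -68, 11, -36, 46, -72, 44]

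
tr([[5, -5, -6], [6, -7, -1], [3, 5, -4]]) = diagonal: 5 + (-7) + (-4)
= -6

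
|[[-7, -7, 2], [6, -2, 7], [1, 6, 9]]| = 825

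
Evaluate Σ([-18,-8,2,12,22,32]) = 42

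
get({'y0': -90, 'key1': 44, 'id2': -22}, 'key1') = 44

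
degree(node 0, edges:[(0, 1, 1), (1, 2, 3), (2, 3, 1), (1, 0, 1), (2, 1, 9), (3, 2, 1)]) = incident: (0,1), (1,0)
= 2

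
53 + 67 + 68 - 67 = 121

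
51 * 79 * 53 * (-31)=-6619647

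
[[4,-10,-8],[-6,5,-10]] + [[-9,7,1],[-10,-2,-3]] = [[-5, -3, -7], [-16, 3, -13]]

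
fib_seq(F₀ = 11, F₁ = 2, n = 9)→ F_2 = F_1 + F_0 = 13
F_3 = F_2 + F_1 = 15
F_4 = F_3 + F_2 = 28
...
= [11, 2, 13, 15, 28, 43, 71, 114, 185]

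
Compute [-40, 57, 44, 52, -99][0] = -40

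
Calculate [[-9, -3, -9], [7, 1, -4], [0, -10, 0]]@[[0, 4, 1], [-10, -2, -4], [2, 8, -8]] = [[12, -102, 75], [-18, -6, 35], [100, 20, 40]]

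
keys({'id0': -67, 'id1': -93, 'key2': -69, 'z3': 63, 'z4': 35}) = ['id0', 'id1', 'key2', 'z3', 'z4']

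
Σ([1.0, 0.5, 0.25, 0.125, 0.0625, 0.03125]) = 1.0 + 0.5 + 0.25 + 0.125 + 0.0625 + 0.03125
= 1.96875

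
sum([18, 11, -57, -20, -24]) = -72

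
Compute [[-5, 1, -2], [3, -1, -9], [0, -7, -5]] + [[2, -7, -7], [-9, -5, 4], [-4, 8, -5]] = [[-3, -6, -9], [-6, -6, -5], [-4, 1, -10]]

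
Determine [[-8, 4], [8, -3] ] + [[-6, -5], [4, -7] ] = [[-14, -1], [12, -10]]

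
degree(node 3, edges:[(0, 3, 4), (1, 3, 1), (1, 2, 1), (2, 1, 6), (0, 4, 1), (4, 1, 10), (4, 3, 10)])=3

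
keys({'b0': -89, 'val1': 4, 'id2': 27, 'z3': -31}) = ['b0', 'val1', 'id2', 'z3']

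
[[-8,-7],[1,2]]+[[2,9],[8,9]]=[[-6, 2], [9, 11]]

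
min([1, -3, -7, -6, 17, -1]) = -7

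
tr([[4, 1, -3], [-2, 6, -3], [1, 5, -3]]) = diagonal: 4 + 6 + (-3)
= 7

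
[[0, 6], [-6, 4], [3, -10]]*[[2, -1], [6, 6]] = C[0][0] = (0)*(2) + (6)*(6) = 36
C[0][1] = (0)*(-1) + (6)*(6) = 36
C[1][0] = (-6)*(2) + (4)*(6) = 12
C[1][1] = (-6)*(-1) + (4)*(6) = 30
C[2][0] = (3)*(2) + (-10)*(6) = -54
C[2][1] = (3)*(-1) + (-10)*(6) = -63
= [[36, 36], [12, 30], [-54, -63]]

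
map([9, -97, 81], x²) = [81, 9409, 6561]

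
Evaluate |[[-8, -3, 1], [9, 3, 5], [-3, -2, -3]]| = (1)*(-8)*det([[3, 5], [-2, -3]]) + (-1)*(-3)*det([[9, 5], [-3, -3]]) + (1)*(1)*det([[9, 3], [-3, -2]])
= -8 + -36 + -9
= -53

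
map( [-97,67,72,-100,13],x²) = (-97)²=9409, (67)²=4489, (72)²=5184, (-100)²=10000, (13)²=169
= [9409, 4489, 5184, 10000, 169]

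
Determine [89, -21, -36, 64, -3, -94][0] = 89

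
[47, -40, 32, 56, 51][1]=-40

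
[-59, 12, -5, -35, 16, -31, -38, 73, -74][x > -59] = [12, -5, -35, 16, -31, -38, 73]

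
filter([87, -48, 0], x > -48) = [87, 0]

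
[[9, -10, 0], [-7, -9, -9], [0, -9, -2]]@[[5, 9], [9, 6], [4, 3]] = C[0][0] = (9)*(5) + (-10)*(9) + (0)*(4) = -45
C[0][1] = (9)*(9) + (-10)*(6) + (0)*(3) = 21
C[1][0] = (-7)*(5) + (-9)*(9) + (-9)*(4) = -152
C[1][1] = (-7)*(9) + (-9)*(6) + (-9)*(3) = -144
C[2][0] = (0)*(5) + (-9)*(9) + (-2)*(4) = -89
C[2][1] = (0)*(9) + (-9)*(6) + (-2)*(3) = -60
= [[-45, 21], [-152, -144], [-89, -60]]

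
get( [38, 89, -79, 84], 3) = 84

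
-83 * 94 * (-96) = 748992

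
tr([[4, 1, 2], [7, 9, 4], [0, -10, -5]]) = 8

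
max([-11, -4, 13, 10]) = 13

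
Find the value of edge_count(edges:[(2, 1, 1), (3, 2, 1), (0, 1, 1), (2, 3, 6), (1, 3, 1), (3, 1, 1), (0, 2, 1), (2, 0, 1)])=8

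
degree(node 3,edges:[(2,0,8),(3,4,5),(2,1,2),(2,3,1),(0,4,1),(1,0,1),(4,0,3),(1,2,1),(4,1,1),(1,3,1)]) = 3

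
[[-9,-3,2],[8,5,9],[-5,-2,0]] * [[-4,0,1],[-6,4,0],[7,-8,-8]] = C[0][0] = (-9)*(-4) + (-3)*(-6) + (2)*(7) = 68
C[0][1] = (-9)*(0) + (-3)*(4) + (2)*(-8) = -28
C[0][2] = (-9)*(1) + (-3)*(0) + (2)*(-8) = -25
C[1][0] = (8)*(-4) + (5)*(-6) + (9)*(7) = 1
C[1][1] = (8)*(0) + (5)*(4) + (9)*(-8) = -52
C[1][2] = (8)*(1) + (5)*(0) + (9)*(-8) = -64
... (3 more cells)
= [[68, -28, -25], [1, -52, -64], [32, -8, -5]]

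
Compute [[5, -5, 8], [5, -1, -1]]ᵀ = [[5, 5], [-5, -1], [8, -1]]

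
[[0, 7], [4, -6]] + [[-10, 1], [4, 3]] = [[-10, 8], [8, -3]]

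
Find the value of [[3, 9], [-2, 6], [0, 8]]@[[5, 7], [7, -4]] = C[0][0] = (3)*(5) + (9)*(7) = 78
C[0][1] = (3)*(7) + (9)*(-4) = -15
C[1][0] = (-2)*(5) + (6)*(7) = 32
C[1][1] = (-2)*(7) + (6)*(-4) = -38
C[2][0] = (0)*(5) + (8)*(7) = 56
C[2][1] = (0)*(7) + (8)*(-4) = -32
= [[78, -15], [32, -38], [56, -32]]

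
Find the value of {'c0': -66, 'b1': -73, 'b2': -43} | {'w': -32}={'c0': -66, 'b1': -73, 'b2': -43, 'w': -32}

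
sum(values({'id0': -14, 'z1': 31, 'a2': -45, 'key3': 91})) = (-14) + 31 + (-45) + 91
= 63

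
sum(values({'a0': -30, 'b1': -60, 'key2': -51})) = -141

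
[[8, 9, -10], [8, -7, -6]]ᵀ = [[8, 8], [9, -7], [-10, -6]]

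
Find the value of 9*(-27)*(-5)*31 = 37665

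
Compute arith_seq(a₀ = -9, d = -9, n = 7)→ [-9, -18, -27, -36, -45, -54, -63]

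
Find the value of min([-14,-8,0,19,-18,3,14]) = -18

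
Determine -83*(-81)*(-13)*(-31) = 2709369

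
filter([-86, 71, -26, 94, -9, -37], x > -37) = [71, -26, 94, -9]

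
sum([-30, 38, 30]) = (-30) + 38 + 30
= 38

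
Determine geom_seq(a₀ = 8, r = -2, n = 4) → a_0 = 8*(-2)^0 = 8
a_1 = 8*(-2)^1 = -16
a_2 = 8*(-2)^2 = 32
...
= [8, -16, 32, -64]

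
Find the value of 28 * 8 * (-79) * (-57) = 1008672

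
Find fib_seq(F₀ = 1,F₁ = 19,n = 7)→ F_2 = F_1 + F_0 = 20
F_3 = F_2 + F_1 = 39
F_4 = F_3 + F_2 = 59
...
= [1, 19, 20, 39, 59, 98, 157]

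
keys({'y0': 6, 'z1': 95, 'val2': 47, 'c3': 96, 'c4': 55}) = ['y0', 'z1', 'val2', 'c3', 'c4']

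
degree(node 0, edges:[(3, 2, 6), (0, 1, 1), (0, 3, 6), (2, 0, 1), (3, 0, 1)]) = 4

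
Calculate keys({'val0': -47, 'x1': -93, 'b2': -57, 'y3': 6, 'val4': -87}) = ['val0', 'x1', 'b2', 'y3', 'val4']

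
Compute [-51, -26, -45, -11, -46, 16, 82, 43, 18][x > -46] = keep x where x > -46: -51✗, -26✓, -45✓, -11✓, -46✗, 16✓, 82✓, 43✓, 18✓
= [-26, -45, -11, 16, 82, 43, 18]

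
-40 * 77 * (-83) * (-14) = -3578960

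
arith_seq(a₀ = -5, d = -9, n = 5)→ a_0 = -5 + 0*-9 = -5
a_1 = -5 + 1*-9 = -14
a_2 = -5 + 2*-9 = -23
...
= [-5, -14, -23, -32, -41]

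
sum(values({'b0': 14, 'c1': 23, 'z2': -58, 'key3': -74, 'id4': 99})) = 14 + 23 + (-58) + (-74) + 99
= 4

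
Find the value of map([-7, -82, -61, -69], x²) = [49, 6724, 3721, 4761]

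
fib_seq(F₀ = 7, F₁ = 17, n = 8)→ F_2 = F_1 + F_0 = 24
F_3 = F_2 + F_1 = 41
F_4 = F_3 + F_2 = 65
...
= [7, 17, 24, 41, 65, 106, 171, 277]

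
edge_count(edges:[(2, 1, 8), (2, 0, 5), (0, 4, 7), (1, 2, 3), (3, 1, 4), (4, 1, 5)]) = 6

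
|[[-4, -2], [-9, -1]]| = -14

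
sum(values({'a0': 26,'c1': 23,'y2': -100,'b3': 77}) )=26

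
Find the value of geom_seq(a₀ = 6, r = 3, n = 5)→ [6, 18, 54, 162, 486]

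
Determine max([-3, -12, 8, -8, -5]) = 8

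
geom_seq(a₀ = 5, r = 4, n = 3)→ a_0 = 5*4^0 = 5
a_1 = 5*4^1 = 20
a_2 = 5*4^2 = 80
= [5, 20, 80]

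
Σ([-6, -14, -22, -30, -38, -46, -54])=-210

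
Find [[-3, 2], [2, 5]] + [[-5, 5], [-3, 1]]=[[-8, 7], [-1, 6]]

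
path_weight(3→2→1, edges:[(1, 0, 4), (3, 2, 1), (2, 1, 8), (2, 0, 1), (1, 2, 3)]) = w(3→2)=1 + w(2→1)=8
= 9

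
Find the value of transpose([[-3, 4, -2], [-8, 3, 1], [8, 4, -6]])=[[-3, -8, 8], [4, 3, 4], [-2, 1, -6]]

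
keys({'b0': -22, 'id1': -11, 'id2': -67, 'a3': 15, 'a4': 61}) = ['b0', 'id1', 'id2', 'a3', 'a4']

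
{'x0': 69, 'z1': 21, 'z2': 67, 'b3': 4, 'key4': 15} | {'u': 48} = {'x0': 69, 'z1': 21, 'z2': 67, 'b3': 4, 'key4': 15, 'u': 48}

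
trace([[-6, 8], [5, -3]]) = -9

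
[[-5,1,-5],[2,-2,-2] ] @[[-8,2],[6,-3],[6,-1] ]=C[0][0] = (-5)*(-8) + (1)*(6) + (-5)*(6) = 16
C[0][1] = (-5)*(2) + (1)*(-3) + (-5)*(-1) = -8
C[1][0] = (2)*(-8) + (-2)*(6) + (-2)*(6) = -40
C[1][1] = (2)*(2) + (-2)*(-3) + (-2)*(-1) = 12
= [[16, -8], [-40, 12]]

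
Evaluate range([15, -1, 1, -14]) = 29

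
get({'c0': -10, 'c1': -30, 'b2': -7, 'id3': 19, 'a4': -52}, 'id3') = 19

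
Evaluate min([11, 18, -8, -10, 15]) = -10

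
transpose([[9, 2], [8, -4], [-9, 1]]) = [[9, 8, -9], [2, -4, 1]]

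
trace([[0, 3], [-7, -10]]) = diagonal: 0 + (-10)
= -10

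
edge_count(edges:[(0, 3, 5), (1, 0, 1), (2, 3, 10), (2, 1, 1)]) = 4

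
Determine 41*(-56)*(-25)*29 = 1664600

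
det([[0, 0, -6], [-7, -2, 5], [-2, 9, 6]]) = 402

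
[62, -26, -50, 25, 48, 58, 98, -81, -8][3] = 25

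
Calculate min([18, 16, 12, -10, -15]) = -15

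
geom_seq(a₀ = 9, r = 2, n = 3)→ [9, 18, 36]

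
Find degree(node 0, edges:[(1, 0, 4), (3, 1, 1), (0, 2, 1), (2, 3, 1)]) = incident: (1,0), (0,2)
= 2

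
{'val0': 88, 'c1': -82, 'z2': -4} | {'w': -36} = {'val0': 88, 'c1': -82, 'z2': -4, 'w': -36}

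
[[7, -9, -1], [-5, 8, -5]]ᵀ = [[7, -5], [-9, 8], [-1, -5]]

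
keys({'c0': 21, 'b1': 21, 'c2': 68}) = ['c0', 'b1', 'c2']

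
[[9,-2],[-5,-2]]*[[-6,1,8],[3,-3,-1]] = [[-60, 15, 74], [24, 1, -38]]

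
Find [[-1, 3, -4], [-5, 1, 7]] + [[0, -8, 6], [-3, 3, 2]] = [[-1, -5, 2], [-8, 4, 9]]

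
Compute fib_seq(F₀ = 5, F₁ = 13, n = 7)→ [5, 13, 18, 31, 49, 80, 129]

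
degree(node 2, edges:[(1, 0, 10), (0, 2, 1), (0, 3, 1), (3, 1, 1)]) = incident: (0,2)
= 1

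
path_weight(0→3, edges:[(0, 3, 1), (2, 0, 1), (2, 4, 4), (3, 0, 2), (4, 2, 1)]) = 1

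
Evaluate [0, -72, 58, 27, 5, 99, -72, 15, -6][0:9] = [0, -72, 58, 27, 5, 99, -72, 15, -6]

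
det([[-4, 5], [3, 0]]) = -15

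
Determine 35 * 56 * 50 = 98000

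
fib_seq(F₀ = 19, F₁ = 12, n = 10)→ F_2 = F_1 + F_0 = 31
F_3 = F_2 + F_1 = 43
F_4 = F_3 + F_2 = 74
...
= [19, 12, 31, 43, 74, 117, 191, 308, 499, 807]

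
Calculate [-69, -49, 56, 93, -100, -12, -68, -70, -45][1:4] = [-49, 56, 93]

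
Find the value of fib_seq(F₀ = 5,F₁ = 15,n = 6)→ [5, 15, 20, 35, 55, 90]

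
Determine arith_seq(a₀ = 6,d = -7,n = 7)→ [6, -1, -8, -15, -22, -29, -36]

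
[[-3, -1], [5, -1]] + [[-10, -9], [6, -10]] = [[-13, -10], [11, -11]]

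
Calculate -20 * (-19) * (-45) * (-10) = 171000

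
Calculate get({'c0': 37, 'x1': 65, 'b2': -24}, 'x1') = 65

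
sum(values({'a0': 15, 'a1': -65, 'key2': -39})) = -89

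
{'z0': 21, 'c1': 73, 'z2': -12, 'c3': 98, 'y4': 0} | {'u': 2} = {'z0': 21, 'c1': 73, 'z2': -12, 'c3': 98, 'y4': 0, 'u': 2}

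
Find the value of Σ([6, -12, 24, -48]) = -30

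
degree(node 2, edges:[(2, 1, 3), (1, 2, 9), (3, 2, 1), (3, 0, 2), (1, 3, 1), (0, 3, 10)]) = incident: (2,1), (1,2), (3,2)
= 3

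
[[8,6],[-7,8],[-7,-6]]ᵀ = [[8, -7, -7], [6, 8, -6]]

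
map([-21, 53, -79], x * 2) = -21*2=-42, 53*2=106, -79*2=-158
= [-42, 106, -158]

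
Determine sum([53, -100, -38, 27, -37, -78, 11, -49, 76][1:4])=slice → [-100, -38, 27]
(-100) + (-38) + 27
= -111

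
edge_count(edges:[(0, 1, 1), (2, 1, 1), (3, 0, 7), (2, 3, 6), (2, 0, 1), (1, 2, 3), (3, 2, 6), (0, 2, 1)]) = 8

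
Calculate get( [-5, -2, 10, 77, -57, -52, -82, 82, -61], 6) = -82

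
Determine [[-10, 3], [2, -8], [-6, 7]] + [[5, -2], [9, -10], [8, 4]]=[[-5, 1], [11, -18], [2, 11]]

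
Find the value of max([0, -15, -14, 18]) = 18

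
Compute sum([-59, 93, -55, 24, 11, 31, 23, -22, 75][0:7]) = 68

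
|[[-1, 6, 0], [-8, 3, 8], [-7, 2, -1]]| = (1)*(-1)*det([[3, 8], [2, -1]]) + (-1)*(6)*det([[-8, 8], [-7, -1]]) + (1)*(0)*det([[-8, 3], [-7, 2]])
= 19 + -384 + 0
= -365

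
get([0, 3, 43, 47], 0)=0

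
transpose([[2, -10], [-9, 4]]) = [[2, -9], [-10, 4]]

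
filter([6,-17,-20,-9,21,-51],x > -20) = [6, -17, -9, 21]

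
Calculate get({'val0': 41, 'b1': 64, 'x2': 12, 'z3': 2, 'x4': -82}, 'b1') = 64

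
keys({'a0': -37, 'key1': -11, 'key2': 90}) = ['a0', 'key1', 'key2']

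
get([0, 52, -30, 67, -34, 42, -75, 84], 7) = 84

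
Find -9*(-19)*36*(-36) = -221616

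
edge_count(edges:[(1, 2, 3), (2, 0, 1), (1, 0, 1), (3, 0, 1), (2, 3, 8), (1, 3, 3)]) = 6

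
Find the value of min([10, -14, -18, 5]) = -18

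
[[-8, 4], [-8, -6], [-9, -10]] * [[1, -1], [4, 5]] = [[8, 28], [-32, -22], [-49, -41]]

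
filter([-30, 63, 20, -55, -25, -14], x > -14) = [63, 20]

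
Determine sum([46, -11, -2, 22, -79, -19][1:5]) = -70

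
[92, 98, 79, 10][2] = 79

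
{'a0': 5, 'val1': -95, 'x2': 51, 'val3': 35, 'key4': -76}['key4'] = -76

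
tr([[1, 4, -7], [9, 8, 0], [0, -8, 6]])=15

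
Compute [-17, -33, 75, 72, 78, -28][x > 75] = keep x where x > 75: -17✗, -33✗, 75✗, 72✗, 78✓, -28✗
= [78]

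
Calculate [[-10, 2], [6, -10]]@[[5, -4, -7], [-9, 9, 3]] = C[0][0] = (-10)*(5) + (2)*(-9) = -68
C[0][1] = (-10)*(-4) + (2)*(9) = 58
C[0][2] = (-10)*(-7) + (2)*(3) = 76
C[1][0] = (6)*(5) + (-10)*(-9) = 120
C[1][1] = (6)*(-4) + (-10)*(9) = -114
C[1][2] = (6)*(-7) + (-10)*(3) = -72
= [[-68, 58, 76], [120, -114, -72]]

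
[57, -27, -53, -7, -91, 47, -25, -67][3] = -7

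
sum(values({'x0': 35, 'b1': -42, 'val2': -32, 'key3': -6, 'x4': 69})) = 35 + (-42) + (-32) + (-6) + 69
= 24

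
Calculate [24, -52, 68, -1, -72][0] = 24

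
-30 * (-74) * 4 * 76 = 674880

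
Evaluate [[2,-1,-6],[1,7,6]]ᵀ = [[2, 1], [-1, 7], [-6, 6]]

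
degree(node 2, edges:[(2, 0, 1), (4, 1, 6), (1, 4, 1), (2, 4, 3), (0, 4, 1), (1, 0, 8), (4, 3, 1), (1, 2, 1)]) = 3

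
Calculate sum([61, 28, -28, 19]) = 80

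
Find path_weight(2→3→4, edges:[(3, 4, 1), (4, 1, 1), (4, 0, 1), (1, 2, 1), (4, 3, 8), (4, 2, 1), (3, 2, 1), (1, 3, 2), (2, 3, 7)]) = w(2→3)=7 + w(3→4)=1
= 8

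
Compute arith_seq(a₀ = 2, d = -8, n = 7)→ a_0 = 2 + 0*-8 = 2
a_1 = 2 + 1*-8 = -6
a_2 = 2 + 2*-8 = -14
...
= [2, -6, -14, -22, -30, -38, -46]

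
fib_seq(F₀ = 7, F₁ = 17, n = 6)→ F_2 = F_1 + F_0 = 24
F_3 = F_2 + F_1 = 41
F_4 = F_3 + F_2 = 65
...
= [7, 17, 24, 41, 65, 106]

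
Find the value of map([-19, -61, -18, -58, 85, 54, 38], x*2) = [-38, -122, -36, -116, 170, 108, 76]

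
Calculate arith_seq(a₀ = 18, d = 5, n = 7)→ a_0 = 18 + 0*5 = 18
a_1 = 18 + 1*5 = 23
a_2 = 18 + 2*5 = 28
...
= [18, 23, 28, 33, 38, 43, 48]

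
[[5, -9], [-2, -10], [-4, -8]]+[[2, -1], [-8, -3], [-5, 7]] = [[7, -10], [-10, -13], [-9, -1]]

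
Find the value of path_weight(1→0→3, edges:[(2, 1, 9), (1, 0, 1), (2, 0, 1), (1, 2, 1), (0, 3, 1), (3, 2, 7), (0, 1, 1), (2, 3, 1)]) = 2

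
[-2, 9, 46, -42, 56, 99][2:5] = [46, -42, 56]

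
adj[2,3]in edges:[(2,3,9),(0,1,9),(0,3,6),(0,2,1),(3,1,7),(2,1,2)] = 9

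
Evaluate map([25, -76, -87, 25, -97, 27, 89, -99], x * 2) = [50, -152, -174, 50, -194, 54, 178, -198]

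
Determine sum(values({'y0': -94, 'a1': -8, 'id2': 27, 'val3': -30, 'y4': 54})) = (-94) + (-8) + 27 + (-30) + 54
= -51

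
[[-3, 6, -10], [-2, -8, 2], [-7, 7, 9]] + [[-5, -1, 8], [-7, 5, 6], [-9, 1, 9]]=[[-8, 5, -2], [-9, -3, 8], [-16, 8, 18]]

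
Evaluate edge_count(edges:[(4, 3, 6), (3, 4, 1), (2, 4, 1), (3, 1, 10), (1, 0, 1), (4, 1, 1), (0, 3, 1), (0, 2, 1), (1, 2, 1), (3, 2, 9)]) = 10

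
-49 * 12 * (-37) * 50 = 1087800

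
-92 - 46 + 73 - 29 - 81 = -175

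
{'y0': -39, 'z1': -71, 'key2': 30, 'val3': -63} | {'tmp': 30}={'y0': -39, 'z1': -71, 'key2': 30, 'val3': -63, 'tmp': 30}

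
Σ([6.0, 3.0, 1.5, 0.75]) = 11.25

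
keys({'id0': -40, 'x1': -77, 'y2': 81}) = ['id0', 'x1', 'y2']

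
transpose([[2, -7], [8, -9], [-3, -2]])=[[2, 8, -3], [-7, -9, -2]]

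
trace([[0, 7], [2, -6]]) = -6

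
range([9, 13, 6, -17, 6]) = 30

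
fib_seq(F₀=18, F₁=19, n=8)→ F_2 = F_1 + F_0 = 37
F_3 = F_2 + F_1 = 56
F_4 = F_3 + F_2 = 93
...
= [18, 19, 37, 56, 93, 149, 242, 391]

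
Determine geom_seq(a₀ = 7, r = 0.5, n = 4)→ a_0 = 7*0.5^0 = 7.0
a_1 = 7*0.5^1 = 3.5
a_2 = 7*0.5^2 = 1.75
...
= [7.0, 3.5, 1.75, 0.875]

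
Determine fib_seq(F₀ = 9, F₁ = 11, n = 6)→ F_2 = F_1 + F_0 = 20
F_3 = F_2 + F_1 = 31
F_4 = F_3 + F_2 = 51
...
= [9, 11, 20, 31, 51, 82]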